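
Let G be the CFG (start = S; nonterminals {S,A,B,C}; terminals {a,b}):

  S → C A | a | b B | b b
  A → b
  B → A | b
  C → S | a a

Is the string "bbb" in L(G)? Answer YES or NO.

Convert to CNF:
  S -> C A | T1 B | T1 T1 | a
  A -> b
  B -> b
  C -> C A | T0 T0 | T1 B | T1 T1 | a
  T0 -> a
  T1 -> b

CYK fill:
  [0..0]={A,B,T1}  "b"  orig:{A,B}
  [1..1]={A,B,T1}  "b"  orig:{A,B}
  [2..2]={A,B,T1}  "b"  orig:{A,B}
  [0..1]={C,S}  "bb"
  [1..2]={C,S}  "bb"
  [0..2]={C,S}  "bbb"

S ∈ T[0,2] ⇒ YES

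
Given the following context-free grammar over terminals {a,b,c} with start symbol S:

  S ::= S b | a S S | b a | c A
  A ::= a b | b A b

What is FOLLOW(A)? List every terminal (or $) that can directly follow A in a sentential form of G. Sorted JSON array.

FIRST iteration:
round 1:
  A via A→a b: +{a}
  A via A→b A b: +{b}
  S via S→a S S: +{a}
  S via S→b a: +{b}
  S via S→c A: +{c}
  S: {a,b,c}  A: {a,b}
round 2: — fixpoint
  S: {a,b,c}  A: {a,b}

FOLLOW iteration:
initialize: $ ∈ FOLLOW(S)
round 1:
  A→b A b: FOLLOW(A) ⊇ FIRST(b) = {b}; new: +{b}
  S→S b: FOLLOW(S) ⊇ FIRST(b) = {b}; new: +{b}
  S→a S S: FOLLOW(S) ⊇ FIRST(S) = {a,b,c}; new: +{a,c}
  S→c A: FOLLOW(A) ⊇ FOLLOW(S) ⊇ {$,a,b,c}; new: +{$,a,c}
  FOLLOW(S)={$,a,b,c}  FOLLOW(A)={$,a,b,c}
round 2: (stable)
  FOLLOW(S)={$,a,b,c}  FOLLOW(A)={$,a,b,c}

FOLLOW(A) = ["$", "a", "b", "c"]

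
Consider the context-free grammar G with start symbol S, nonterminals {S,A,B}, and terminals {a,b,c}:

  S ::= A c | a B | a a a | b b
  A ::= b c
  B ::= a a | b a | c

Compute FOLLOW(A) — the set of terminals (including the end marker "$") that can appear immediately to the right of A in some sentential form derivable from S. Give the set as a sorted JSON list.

FIRST sets, iterate to fixpoint:
[1]
  A via A→b c: +{b}
  B via B→a a: +{a}
  B via B→b a: +{b}
  B via B→c: +{c}
  S via S→A c: +{b}
  S via S→a B: +{a}
  FIRST(S)={a,b}  FIRST(A)={b}  FIRST(B)={a,b,c}
[2] (stable)
  FIRST(S)={a,b}  FIRST(A)={b}  FIRST(B)={a,b,c}

Compute FOLLOW by fixpoint:
seed FOLLOW(S) with $
pass 1:
  S→A c: FOLLOW(A) ⊇ FIRST(c) = {c}; new: +{c}
  S→a B: FOLLOW(B) ⊇ FOLLOW(S) ⊇ {$}; new: +{$}
  FOLLOW[S]={$}  FOLLOW[A]={c}  FOLLOW[B]={$}
pass 2: (no change)
  FOLLOW[S]={$}  FOLLOW[A]={c}  FOLLOW[B]={$}

FOLLOW(A) = ["c"]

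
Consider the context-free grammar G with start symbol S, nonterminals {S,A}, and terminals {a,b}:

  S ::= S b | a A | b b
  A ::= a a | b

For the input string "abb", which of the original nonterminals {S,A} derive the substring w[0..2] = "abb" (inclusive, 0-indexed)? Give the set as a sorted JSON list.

Convert to CNF:
  S -> S T1 | T0 A | T1 T1
  A -> T0 T0 | b
  T0 -> a
  T1 -> b

CYK table (by increasing span) — only the sub-triangle for w[0..2]:
  T[0,0] 'a' = {T0}  orig:{}
  T[1,1] 'b' = {A,T1}  orig:{A}
  T[2,2] 'b' = {A,T1}  orig:{A}
  T[0,1] 'ab' = {S}
  T[1,2] 'bb' = {S}
  T[0,2] 'abb' = {S}

Original NTs in T[0,2] deriving "abb": ["S"]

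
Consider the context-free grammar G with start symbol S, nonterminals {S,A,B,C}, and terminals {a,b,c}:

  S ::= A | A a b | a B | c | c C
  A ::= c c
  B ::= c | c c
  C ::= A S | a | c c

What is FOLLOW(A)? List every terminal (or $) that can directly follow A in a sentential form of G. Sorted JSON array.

FIRST sets, iterate to fixpoint:
[1]
  A via A→c c: +{c}
  B via B→c: +{c}
  C via C→A S: +{c}
  C via C→a: +{a}
  S via S→A: +{c}
  S via S→a B: +{a}
  S: {a,c}  A: {c}  B: {c}  C: {a,c}
[2] done
  S: {a,c}  A: {c}  B: {c}  C: {a,c}

FOLLOW iteration:
initialize: $ ∈ FOLLOW(S)
round 1:
  C→A S: FOLLOW(A) ⊇ FIRST(S) = {a,c}; new: +{a,c}
  S→A: FOLLOW(A) ⊇ FOLLOW(S) ⊇ {$}; new: +{$}
  S→a B: FOLLOW(B) ⊇ FOLLOW(S) ⊇ {$}; new: +{$}
  S→c C: FOLLOW(C) ⊇ FOLLOW(S) ⊇ {$}; new: +{$}
  FOLLOW(S)={$}  FOLLOW(A)={$,a,c}  FOLLOW(B)={$}  FOLLOW(C)={$}
round 2: — fixpoint
  FOLLOW(S)={$}  FOLLOW(A)={$,a,c}  FOLLOW(B)={$}  FOLLOW(C)={$}

FOLLOW(A) = ["$", "a", "c"]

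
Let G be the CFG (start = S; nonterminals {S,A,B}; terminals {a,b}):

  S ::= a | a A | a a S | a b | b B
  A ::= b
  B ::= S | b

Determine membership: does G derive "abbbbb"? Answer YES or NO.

CNF form of G:
  S -> T0 A | T0 T1 | T0 X3 | T1 B | a
  A -> b
  B -> T0 A | T0 T1 | T0 X2 | T1 B | a | b
  T0 -> a
  T1 -> b
  X2 -> T0 S
  X3 -> T0 S

Fill CYK table bottom-up:
  [0..0]={B,S,T0}  "a"  orig:{B,S}
  [1..1]={A,B,T1}  "b"  orig:{A,B}
  [2..2]={A,B,T1}  "b"  orig:{A,B}
  [3..3]={A,B,T1}  "b"  orig:{A,B}
  [4..4]={A,B,T1}  "b"  orig:{A,B}
  [5..5]={A,B,T1}  "b"  orig:{A,B}
  [0..1]={B,S}  "ab"
  [1..2]={B,S}  "bb"
  [2..3]={B,S}  "bb"
  [3..4]={B,S}  "bb"
  [4..5]={B,S}  "bb"
  [0..2]={X2,X3}  "abb"  orig:{}
  [1..3]={B,S}  "bbb"
  [2..4]={B,S}  "bbb"
  [3..5]={B,S}  "bbb"
  [0..3]={X2,X3}  "abbb"  orig:{}
  [1..4]={B,S}  "bbbb"
  [2..5]={B,S}  "bbbb"
  [0..4]={X2,X3}  "abbbb"  orig:{}
  [1..5]={B,S}  "bbbbb"
  [0..5]={X2,X3}  "abbbbb"  orig:{}

S ∉ T[0,5] ⇒ NO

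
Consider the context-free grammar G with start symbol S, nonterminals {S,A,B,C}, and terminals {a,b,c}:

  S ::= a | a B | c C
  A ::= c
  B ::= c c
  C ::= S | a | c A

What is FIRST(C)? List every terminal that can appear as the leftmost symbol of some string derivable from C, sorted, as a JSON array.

FIRST sets, iterate to fixpoint:
round 1:
  A via A→c: +{c}
  B via B→c c: +{c}
  C via C→a: +{a}
  C via C→c A: +{c}
  S via S→a: +{a}
  S via S→c C: +{c}
  S: {a,c}  A: {c}  B: {c}  C: {a,c}
round 2: (stable)
  S: {a,c}  A: {c}  B: {c}  C: {a,c}

FIRST(C) = ["a", "c"]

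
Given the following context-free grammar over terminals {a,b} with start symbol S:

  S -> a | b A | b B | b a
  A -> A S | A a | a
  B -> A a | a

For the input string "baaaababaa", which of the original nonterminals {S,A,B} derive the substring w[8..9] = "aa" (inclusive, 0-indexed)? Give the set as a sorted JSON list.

CNF form of G:
  S -> T1 A | T1 B | T1 T0 | a
  A -> A S | A T0 | a
  B -> A T0 | a
  T0 -> a
  T1 -> b

Fill CYK table bottom-up, restricted to cells inside w[8..9]:
  cell(8,8) a: {A,B,S,T0}  orig:{A,B,S}
  cell(9,9) a: {A,B,S,T0}  orig:{A,B,S}
  cell(8,9) aa: {A,B}

Original NTs in T[8,9] deriving "aa": ["A", "B"]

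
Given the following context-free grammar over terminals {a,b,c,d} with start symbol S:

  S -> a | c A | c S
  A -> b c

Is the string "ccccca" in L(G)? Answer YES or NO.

Convert to CNF:
  S -> T1 A | T1 S | a
  A -> T0 T1
  T0 -> b
  T1 -> c

CYK table (by increasing span):
  T[0,0] 'c' = {T1}  orig:{}
  T[1,1] 'c' = {T1}  orig:{}
  T[2,2] 'c' = {T1}  orig:{}
  T[3,3] 'c' = {T1}  orig:{}
  T[4,4] 'c' = {T1}  orig:{}
  T[5,5] 'a' = {S}
  T[0,1] 'cc' = ∅
  T[1,2] 'cc' = ∅
  T[2,3] 'cc' = ∅
  T[3,4] 'cc' = ∅
  T[4,5] 'ca' = {S}
  T[0,2] 'ccc' = ∅
  T[1,3] 'ccc' = ∅
  T[2,4] 'ccc' = ∅
  T[3,5] 'cca' = {S}
  T[0,3] 'cccc' = ∅
  T[1,4] 'cccc' = ∅
  T[2,5] 'ccca' = {S}
  T[0,4] 'ccccc' = ∅
  T[1,5] 'cccca' = {S}
  T[0,5] 'ccccca' = {S}

S ∈ T[0,5] ⇒ YES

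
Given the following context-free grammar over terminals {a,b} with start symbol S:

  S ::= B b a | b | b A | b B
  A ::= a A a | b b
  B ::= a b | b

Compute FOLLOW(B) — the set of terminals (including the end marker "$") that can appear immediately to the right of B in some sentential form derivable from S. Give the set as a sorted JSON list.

FIRST iteration:
round 1:
  A via A→a A a: +{a}
  A via A→b b: +{b}
  B via B→a b: +{a}
  B via B→b: +{b}
  S via S→B b a: +{a,b}
  FIRST(S)={a,b}  FIRST(A)={a,b}  FIRST(B)={a,b}
round 2: — fixpoint
  FIRST(S)={a,b}  FIRST(A)={a,b}  FIRST(B)={a,b}

FOLLOW iteration:
seed FOLLOW(S) with $
pass 1:
  A→a A a: FOLLOW(A) ⊇ FIRST(a) = {a}; new: +{a}
  S→B b a: FOLLOW(B) ⊇ FIRST(b) = {b}; new: +{b}
  S→b A: FOLLOW(A) ⊇ FOLLOW(S) ⊇ {$}; new: +{$}
  S→b B: FOLLOW(B) ⊇ FOLLOW(S) ⊇ {$}; new: +{$}
  FOLLOW[S]={$}  FOLLOW[A]={$,a}  FOLLOW[B]={$,b}
pass 2: done
  FOLLOW[S]={$}  FOLLOW[A]={$,a}  FOLLOW[B]={$,b}

FOLLOW(B) = ["$", "b"]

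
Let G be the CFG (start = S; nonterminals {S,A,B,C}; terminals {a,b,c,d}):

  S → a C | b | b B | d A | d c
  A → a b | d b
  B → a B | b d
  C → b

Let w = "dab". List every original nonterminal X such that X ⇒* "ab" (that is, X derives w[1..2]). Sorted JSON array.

CNF form of G:
  S -> T0 C | T1 B | T2 A | T2 T3 | b
  A -> T0 T1 | T2 T1
  B -> T0 B | T1 T2
  C -> b
  T0 -> a
  T1 -> b
  T2 -> d
  T3 -> c

CYK fill (cells [i..j] with 1 ≤ i ≤ j ≤ 2 only):
  cell(1,1) a: {T0}  orig:{}
  cell(2,2) b: {C,S,T1}  orig:{C,S}
  cell(1,2) ab: {A,S}

Original NTs in T[1,2] deriving "ab": ["A", "S"]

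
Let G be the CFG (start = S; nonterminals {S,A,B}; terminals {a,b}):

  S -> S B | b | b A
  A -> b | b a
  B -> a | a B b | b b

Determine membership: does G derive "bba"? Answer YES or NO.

Convert to CNF:
  S -> S B | T0 A | b
  A -> T0 T1 | b
  B -> T0 T0 | T1 X2 | a
  T0 -> b
  T1 -> a
  X2 -> B T0

CYK table (by increasing span):
  [0..0]={A,S,T0}  "b"  orig:{A,S}
  [1..1]={A,S,T0}  "b"  orig:{A,S}
  [2..2]={B,T1}  "a"  orig:{B}
  [0..1]={B,S}  "bb"
  [1..2]={A,S}  "ba"
  [0..2]={S}  "bba"

S ∈ T[0,2] ⇒ YES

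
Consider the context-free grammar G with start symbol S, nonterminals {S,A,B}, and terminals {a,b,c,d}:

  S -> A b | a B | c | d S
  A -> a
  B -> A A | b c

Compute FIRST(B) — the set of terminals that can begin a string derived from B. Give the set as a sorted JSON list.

FIRST iteration:
iter 1:
  A via A→a: +{a}
  B via B→A A: +{a}
  B via B→b c: +{b}
  S via S→A b: +{a}
  S via S→c: +{c}
  S via S→d S: +{d}
  S: {a,c,d}  A: {a}  B: {a,b}
iter 2: (stable)
  S: {a,c,d}  A: {a}  B: {a,b}

FIRST(B) = ["a", "b"]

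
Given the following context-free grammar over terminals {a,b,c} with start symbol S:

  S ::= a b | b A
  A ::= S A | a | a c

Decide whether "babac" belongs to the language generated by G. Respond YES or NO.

CNF form of G:
  S -> T0 T2 | T2 A
  A -> S A | T0 T1 | a
  T0 -> a
  T1 -> c
  T2 -> b

Fill CYK table bottom-up:
  T[0,0] 'b' = {T2}  orig:{}
  T[1,1] 'a' = {A,T0}  orig:{A}
  T[2,2] 'b' = {T2}  orig:{}
  T[3,3] 'a' = {A,T0}  orig:{A}
  T[4,4] 'c' = {T1}  orig:{}
  T[0,1] 'ba' = {S}
  T[1,2] 'ab' = {S}
  T[2,3] 'ba' = {S}
  T[3,4] 'ac' = {A}
  T[0,2] 'bab' = ∅
  T[1,3] 'aba' = {A}
  T[2,4] 'bac' = {S}
  T[0,3] 'baba' = {S}
  T[1,4] 'abac' = {A}
  T[0,4] 'babac' = {S}

S ∈ T[0,4] ⇒ YES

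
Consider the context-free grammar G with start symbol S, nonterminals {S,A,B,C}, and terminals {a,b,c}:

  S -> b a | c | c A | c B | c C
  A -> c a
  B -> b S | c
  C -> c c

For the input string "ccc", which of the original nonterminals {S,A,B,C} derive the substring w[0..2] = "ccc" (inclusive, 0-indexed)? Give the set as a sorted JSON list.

CNF form of G:
  S -> T0 A | T0 B | T0 C | T2 T1 | c
  A -> T0 T1
  B -> T2 S | c
  C -> T0 T0
  T0 -> c
  T1 -> a
  T2 -> b

CYK table (by increasing span), restricted to cells inside w[0..2]:
  cell(0,0) c: {B,S,T0}  orig:{B,S}
  cell(1,1) c: {B,S,T0}  orig:{B,S}
  cell(2,2) c: {B,S,T0}  orig:{B,S}
  cell(0,1) cc: {C,S}
  cell(1,2) cc: {C,S}
  cell(0,2) ccc: {S}

Original NTs in T[0,2] deriving "ccc": ["S"]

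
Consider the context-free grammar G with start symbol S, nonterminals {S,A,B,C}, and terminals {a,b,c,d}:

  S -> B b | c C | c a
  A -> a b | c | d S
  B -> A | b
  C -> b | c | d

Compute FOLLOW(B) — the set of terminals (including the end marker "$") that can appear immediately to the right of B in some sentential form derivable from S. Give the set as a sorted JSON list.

Compute FIRST by fixpoint:
[1]
  A via A→a b: +{a}
  A via A→c: +{c}
  A via A→d S: +{d}
  B via B→A: +{a,c,d}
  B via B→b: +{b}
  C via C→b: +{b}
  C via C→c: +{c}
  C via C→d: +{d}
  S via S→B b: +{a,b,c,d}
  S: {a,b,c,d}  A: {a,c,d}  B: {a,b,c,d}  C: {b,c,d}
[2] (stable)
  S: {a,b,c,d}  A: {a,c,d}  B: {a,b,c,d}  C: {b,c,d}

FOLLOW sets:
FOLLOW(S) := {$}
iter 1:
  S→B b: FOLLOW(B) ⊇ FIRST(b) = {b}; new: +{b}
  S→c C: FOLLOW(C) ⊇ FOLLOW(S) ⊇ {$}; new: +{$}
  S: {$}  A: {}  B: {b}  C: {$}
iter 2:
  B→A: FOLLOW(A) ⊇ FOLLOW(B) ⊇ {b}; new: +{b}
  S: {$}  A: {b}  B: {b}  C: {$}
iter 3:
  A→d S: FOLLOW(S) ⊇ FOLLOW(A) ⊇ {b}; new: +{b}
  S→c C: FOLLOW(C) ⊇ FOLLOW(S) ⊇ {$,b}; new: +{b}
  S: {$,b}  A: {b}  B: {b}  C: {$,b}
iter 4: — fixpoint
  S: {$,b}  A: {b}  B: {b}  C: {$,b}

FOLLOW(B) = ["b"]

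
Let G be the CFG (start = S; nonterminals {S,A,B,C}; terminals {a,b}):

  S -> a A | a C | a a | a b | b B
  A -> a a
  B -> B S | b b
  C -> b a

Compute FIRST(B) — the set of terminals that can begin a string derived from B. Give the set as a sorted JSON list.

FIRST iteration:
iter 1:
  A via A→a a: +{a}
  B via B→b b: +{b}
  C via C→b a: +{b}
  S via S→a A: +{a}
  S via S→b B: +{b}
  FIRST[S]={a,b}  FIRST[A]={a}  FIRST[B]={b}  FIRST[C]={b}
iter 2: (no change)
  FIRST[S]={a,b}  FIRST[A]={a}  FIRST[B]={b}  FIRST[C]={b}

FIRST(B) = ["b"]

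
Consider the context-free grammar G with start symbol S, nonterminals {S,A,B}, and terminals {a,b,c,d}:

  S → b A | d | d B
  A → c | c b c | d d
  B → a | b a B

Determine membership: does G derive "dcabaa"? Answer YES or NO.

Convert to CNF:
  S -> T1 A | T2 B | d
  A -> T0 X4 | T2 T2 | c
  B -> T1 X5 | a
  T0 -> c
  T1 -> b
  T2 -> d
  T3 -> a
  X4 -> T1 T0
  X5 -> T3 B

CYK table (by increasing span):
  [0..0]={S,T2}  "d"  orig:{S}
  [1..1]={A,T0}  "c"  orig:{A}
  [2..2]={B,T3}  "a"  orig:{B}
  [3..3]={T1}  "b"  orig:{}
  [4..4]={B,T3}  "a"  orig:{B}
  [5..5]={B,T3}  "a"  orig:{B}
  [0..1]=∅  "dc"
  [1..2]=∅  "ca"
  [2..3]=∅  "ab"
  [3..4]=∅  "ba"
  [4..5]={X5}  "aa"  orig:{}
  [0..2]=∅  "dca"
  [1..3]=∅  "cab"
  [2..4]=∅  "aba"
  [3..5]={B}  "baa"
  [0..3]=∅  "dcab"
  [1..4]=∅  "caba"
  [2..5]={X5}  "abaa"  orig:{}
  [0..4]=∅  "dcaba"
  [1..5]=∅  "cabaa"
  [0..5]=∅  "dcabaa"

S ∉ T[0,5] ⇒ NO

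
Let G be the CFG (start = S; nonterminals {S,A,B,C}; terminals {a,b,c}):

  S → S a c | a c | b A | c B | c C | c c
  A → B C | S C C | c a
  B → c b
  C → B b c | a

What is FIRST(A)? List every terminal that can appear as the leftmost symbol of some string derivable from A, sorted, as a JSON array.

FIRST iteration:
[1]
  A via A→c a: +{c}
  B via B→c b: +{c}
  C via C→B b c: +{c}
  C via C→a: +{a}
  S via S→a c: +{a}
  S via S→b A: +{b}
  S via S→c B: +{c}
  FIRST(S)={a,b,c}  FIRST(A)={c}  FIRST(B)={c}  FIRST(C)={a,c}
[2]
  A via A→S C C: +{a,b}
  FIRST(S)={a,b,c}  FIRST(A)={a,b,c}  FIRST(B)={c}  FIRST(C)={a,c}
[3] (stable)
  FIRST(S)={a,b,c}  FIRST(A)={a,b,c}  FIRST(B)={c}  FIRST(C)={a,c}

FIRST(A) = ["a", "b", "c"]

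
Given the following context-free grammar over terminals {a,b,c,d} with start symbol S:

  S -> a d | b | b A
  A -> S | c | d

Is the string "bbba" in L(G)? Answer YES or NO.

CNF form of G:
  S -> T0 T1 | T2 A | b
  A -> T0 T1 | T2 A | b | c | d
  T0 -> a
  T1 -> d
  T2 -> b

Fill CYK table bottom-up:
  [0..0]={A,S,T2}  "b"  orig:{A,S}
  [1..1]={A,S,T2}  "b"  orig:{A,S}
  [2..2]={A,S,T2}  "b"  orig:{A,S}
  [3..3]={T0}  "a"  orig:{}
  [0..1]={A,S}  "bb"
  [1..2]={A,S}  "bb"
  [2..3]=∅  "ba"
  [0..2]={A,S}  "bbb"
  [1..3]=∅  "bba"
  [0..3]=∅  "bbba"

S ∉ T[0,3] ⇒ NO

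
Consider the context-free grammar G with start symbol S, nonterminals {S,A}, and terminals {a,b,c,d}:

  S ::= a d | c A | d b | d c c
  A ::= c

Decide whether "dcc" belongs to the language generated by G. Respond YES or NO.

CNF form of G:
  S -> T0 T1 | T1 T3 | T1 X4 | T2 A
  A -> c
  T0 -> a
  T1 -> d
  T2 -> c
  T3 -> b
  X4 -> T2 T2

CYK table (by increasing span):
  cell(0,0) d: {T1}  orig:{}
  cell(1,1) c: {A,T2}  orig:{A}
  cell(2,2) c: {A,T2}  orig:{A}
  cell(0,1) dc: ∅
  cell(1,2) cc: {S,X4}  orig:{S}
  cell(0,2) dcc: {S}

S ∈ T[0,2] ⇒ YES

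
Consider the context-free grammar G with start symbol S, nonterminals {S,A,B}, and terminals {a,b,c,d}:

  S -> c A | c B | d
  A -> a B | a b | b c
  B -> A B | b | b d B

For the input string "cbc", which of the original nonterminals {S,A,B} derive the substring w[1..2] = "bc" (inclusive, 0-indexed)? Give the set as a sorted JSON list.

Convert to CNF:
  S -> T2 A | T2 B | d
  A -> T0 B | T0 T1 | T1 T2
  B -> A B | T1 X4 | b
  T0 -> a
  T1 -> b
  T2 -> c
  T3 -> d
  X4 -> T3 B

Fill CYK table bottom-up (cells [i..j] with 1 ≤ i ≤ j ≤ 2 only):
  [1..1]={B,T1}  "b"  orig:{B}
  [2..2]={T2}  "c"  orig:{}
  [1..2]={A}  "bc"

Original NTs in T[1,2] deriving "bc": ["A"]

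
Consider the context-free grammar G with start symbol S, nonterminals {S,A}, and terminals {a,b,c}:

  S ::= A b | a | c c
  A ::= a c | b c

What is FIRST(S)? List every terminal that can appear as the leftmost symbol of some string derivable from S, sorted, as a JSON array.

FIRST sets, iterate to fixpoint:
[1]
  A via A→a c: +{a}
  A via A→b c: +{b}
  S via S→A b: +{a,b}
  S via S→c c: +{c}
  FIRST(S)={a,b,c}  FIRST(A)={a,b}
[2] (stable)
  FIRST(S)={a,b,c}  FIRST(A)={a,b}

FIRST(S) = ["a", "b", "c"]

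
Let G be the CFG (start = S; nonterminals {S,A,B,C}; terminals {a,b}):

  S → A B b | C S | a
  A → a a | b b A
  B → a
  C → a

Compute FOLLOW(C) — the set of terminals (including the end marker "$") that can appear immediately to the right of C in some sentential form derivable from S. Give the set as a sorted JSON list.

Compute FIRST by fixpoint:
pass 1:
  A via A→a a: +{a}
  A via A→b b A: +{b}
  B via B→a: +{a}
  C via C→a: +{a}
  S via S→A B b: +{a,b}
  FIRST[S]={a,b}  FIRST[A]={a,b}  FIRST[B]={a}  FIRST[C]={a}
pass 2: (stable)
  FIRST[S]={a,b}  FIRST[A]={a,b}  FIRST[B]={a}  FIRST[C]={a}

FOLLOW iteration:
FOLLOW(S) := {$}
round 1:
  S→A B b: FOLLOW(A) ⊇ FIRST(B) = {a}; new: +{a}
  S→A B b: FOLLOW(B) ⊇ FIRST(b) = {b}; new: +{b}
  S→C S: FOLLOW(C) ⊇ FIRST(S) = {a,b}; new: +{a,b}
  FOLLOW[S]={$}  FOLLOW[A]={a}  FOLLOW[B]={b}  FOLLOW[C]={a,b}
round 2: (no change)
  FOLLOW[S]={$}  FOLLOW[A]={a}  FOLLOW[B]={b}  FOLLOW[C]={a,b}

FOLLOW(C) = ["a", "b"]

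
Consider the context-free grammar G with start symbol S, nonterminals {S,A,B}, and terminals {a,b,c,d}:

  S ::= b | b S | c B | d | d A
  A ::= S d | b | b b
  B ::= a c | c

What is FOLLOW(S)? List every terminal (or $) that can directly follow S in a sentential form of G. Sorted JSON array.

Compute FIRST by fixpoint:
[1]
  A via A→b: +{b}
  B via B→a c: +{a}
  B via B→c: +{c}
  S via S→b: +{b}
  S via S→c B: +{c}
  S via S→d: +{d}
  FIRST(S)={b,c,d}  FIRST(A)={b}  FIRST(B)={a,c}
[2]
  A via A→S d: +{c,d}
  FIRST(S)={b,c,d}  FIRST(A)={b,c,d}  FIRST(B)={a,c}
[3] — fixpoint
  FIRST(S)={b,c,d}  FIRST(A)={b,c,d}  FIRST(B)={a,c}

FOLLOW iteration:
seed FOLLOW(S) with $
iter 1:
  A→S d: FOLLOW(S) ⊇ FIRST(d) = {d}; new: +{d}
  S→c B: FOLLOW(B) ⊇ FOLLOW(S) ⊇ {$,d}; new: +{$,d}
  S→d A: FOLLOW(A) ⊇ FOLLOW(S) ⊇ {$,d}; new: +{$,d}
  S: {$,d}  A: {$,d}  B: {$,d}
iter 2: done
  S: {$,d}  A: {$,d}  B: {$,d}

FOLLOW(S) = ["$", "d"]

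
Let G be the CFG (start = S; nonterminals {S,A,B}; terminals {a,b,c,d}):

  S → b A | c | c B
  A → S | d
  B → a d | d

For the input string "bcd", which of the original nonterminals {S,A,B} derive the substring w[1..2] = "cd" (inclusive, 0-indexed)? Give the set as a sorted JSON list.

Convert to CNF:
  S -> T0 A | T1 B | c
  A -> T0 A | T1 B | c | d
  B -> T2 T3 | d
  T0 -> b
  T1 -> c
  T2 -> a
  T3 -> d

Fill CYK table bottom-up — only the sub-triangle for w[1..2]:
  cell(1,1) c: {A,S,T1}  orig:{A,S}
  cell(2,2) d: {A,B,T3}  orig:{A,B}
  cell(1,2) cd: {A,S}

Original NTs in T[1,2] deriving "cd": ["A", "S"]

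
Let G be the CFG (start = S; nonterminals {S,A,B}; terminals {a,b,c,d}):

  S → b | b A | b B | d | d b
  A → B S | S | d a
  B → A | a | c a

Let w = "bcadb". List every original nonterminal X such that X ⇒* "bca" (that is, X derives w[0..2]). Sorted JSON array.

CNF form of G:
  S -> T0 A | T0 B | T1 T0 | b | d
  A -> B S | T0 A | T0 B | T1 T0 | T1 T2 | b | d
  B -> B S | T0 A | T0 B | T1 T0 | T1 T2 | T3 T2 | a | b | d
  T0 -> b
  T1 -> d
  T2 -> a
  T3 -> c

Fill CYK table bottom-up (cells [i..j] with 0 ≤ i ≤ j ≤ 2 only):
  T[0,0] 'b' = {A,B,S,T0}  orig:{A,B,S}
  T[1,1] 'c' = {T3}  orig:{}
  T[2,2] 'a' = {B,T2}  orig:{B}
  T[0,1] 'bc' = ∅
  T[1,2] 'ca' = {B}
  T[0,2] 'bca' = {A,B,S}

Original NTs in T[0,2] deriving "bca": ["A", "B", "S"]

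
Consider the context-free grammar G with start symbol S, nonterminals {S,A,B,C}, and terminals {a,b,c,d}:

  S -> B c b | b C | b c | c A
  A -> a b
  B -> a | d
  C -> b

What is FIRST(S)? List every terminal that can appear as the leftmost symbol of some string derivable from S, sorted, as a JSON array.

FIRST sets, iterate to fixpoint:
round 1:
  A via A→a b: +{a}
  B via B→a: +{a}
  B via B→d: +{d}
  C via C→b: +{b}
  S via S→B c b: +{a,d}
  S via S→b C: +{b}
  S via S→c A: +{c}
  FIRST[S]={a,b,c,d}  FIRST[A]={a}  FIRST[B]={a,d}  FIRST[C]={b}
round 2: — fixpoint
  FIRST[S]={a,b,c,d}  FIRST[A]={a}  FIRST[B]={a,d}  FIRST[C]={b}

FIRST(S) = ["a", "b", "c", "d"]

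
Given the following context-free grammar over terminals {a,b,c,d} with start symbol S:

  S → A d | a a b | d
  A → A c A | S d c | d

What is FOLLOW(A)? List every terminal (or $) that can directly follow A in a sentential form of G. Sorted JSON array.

Compute FIRST by fixpoint:
round 1:
  A via A→d: +{d}
  S via S→A d: +{d}
  S via S→a a b: +{a}
  FIRST[S]={a,d}  FIRST[A]={d}
round 2:
  A via A→S d c: +{a}
  FIRST[S]={a,d}  FIRST[A]={a,d}
round 3: done
  FIRST[S]={a,d}  FIRST[A]={a,d}

Compute FOLLOW by fixpoint:
FOLLOW(S) := {$}
iter 1:
  A→A c A: FOLLOW(A) ⊇ FIRST(c) = {c}; new: +{c}
  A→S d c: FOLLOW(S) ⊇ FIRST(d) = {d}; new: +{d}
  S→A d: FOLLOW(A) ⊇ FIRST(d) = {d}; new: +{d}
  FOLLOW(S)={$,d}  FOLLOW(A)={c,d}
iter 2: — fixpoint
  FOLLOW(S)={$,d}  FOLLOW(A)={c,d}

FOLLOW(A) = ["c", "d"]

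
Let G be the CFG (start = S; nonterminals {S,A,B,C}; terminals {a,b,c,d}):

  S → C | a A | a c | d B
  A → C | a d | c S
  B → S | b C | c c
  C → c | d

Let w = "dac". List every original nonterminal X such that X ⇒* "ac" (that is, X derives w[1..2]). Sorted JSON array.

Convert to CNF:
  S -> T0 A | T0 T2 | T1 B | c | d
  A -> T0 T1 | T2 S | c | d
  B -> T0 A | T0 T2 | T1 B | T2 T2 | T3 C | c | d
  C -> c | d
  T0 -> a
  T1 -> d
  T2 -> c
  T3 -> b

Fill CYK table bottom-up — only the sub-triangle for w[1..2]:
  [1..1]={T0}  "a"  orig:{}
  [2..2]={A,B,C,S,T2}  "c"  orig:{A,B,C,S}
  [1..2]={B,S}  "ac"

Original NTs in T[1,2] deriving "ac": ["B", "S"]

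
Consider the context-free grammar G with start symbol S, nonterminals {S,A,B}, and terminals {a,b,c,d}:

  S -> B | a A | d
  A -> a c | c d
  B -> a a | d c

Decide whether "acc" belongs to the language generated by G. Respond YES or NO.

CNF form of G:
  S -> T0 A | T0 T0 | T2 T1 | d
  A -> T0 T1 | T1 T2
  B -> T0 T0 | T2 T1
  T0 -> a
  T1 -> c
  T2 -> d

CYK fill:
  cell(0,0) a: {T0}  orig:{}
  cell(1,1) c: {T1}  orig:{}
  cell(2,2) c: {T1}  orig:{}
  cell(0,1) ac: {A}
  cell(1,2) cc: ∅
  cell(0,2) acc: ∅

S ∉ T[0,2] ⇒ NO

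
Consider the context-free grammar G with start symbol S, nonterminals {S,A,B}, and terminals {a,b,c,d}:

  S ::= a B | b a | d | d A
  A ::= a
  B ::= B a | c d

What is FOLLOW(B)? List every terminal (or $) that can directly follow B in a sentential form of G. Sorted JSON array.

Compute FIRST by fixpoint:
iter 1:
  A via A→a: +{a}
  B via B→c d: +{c}
  S via S→a B: +{a}
  S via S→b a: +{b}
  S via S→d: +{d}
  FIRST(S)={a,b,d}  FIRST(A)={a}  FIRST(B)={c}
iter 2: — fixpoint
  FIRST(S)={a,b,d}  FIRST(A)={a}  FIRST(B)={c}

FOLLOW sets:
FOLLOW(S) := {$}
round 1:
  B→B a: FOLLOW(B) ⊇ FIRST(a) = {a}; new: +{a}
  S→a B: FOLLOW(B) ⊇ FOLLOW(S) ⊇ {$}; new: +{$}
  S→d A: FOLLOW(A) ⊇ FOLLOW(S) ⊇ {$}; new: +{$}
  S: {$}  A: {$}  B: {$,a}
round 2: done
  S: {$}  A: {$}  B: {$,a}

FOLLOW(B) = ["$", "a"]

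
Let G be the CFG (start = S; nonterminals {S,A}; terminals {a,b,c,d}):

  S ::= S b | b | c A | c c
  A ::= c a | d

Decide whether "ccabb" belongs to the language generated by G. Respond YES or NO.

CNF form of G:
  S -> S T2 | T0 A | T0 T0 | b
  A -> T0 T1 | d
  T0 -> c
  T1 -> a
  T2 -> b

CYK table (by increasing span):
  [0..0]={T0}  "c"  orig:{}
  [1..1]={T0}  "c"  orig:{}
  [2..2]={T1}  "a"  orig:{}
  [3..3]={S,T2}  "b"  orig:{S}
  [4..4]={S,T2}  "b"  orig:{S}
  [0..1]={S}  "cc"
  [1..2]={A}  "ca"
  [2..3]=∅  "ab"
  [3..4]={S}  "bb"
  [0..2]={S}  "cca"
  [1..3]=∅  "cab"
  [2..4]=∅  "abb"
  [0..3]={S}  "ccab"
  [1..4]=∅  "cabb"
  [0..4]={S}  "ccabb"

S ∈ T[0,4] ⇒ YES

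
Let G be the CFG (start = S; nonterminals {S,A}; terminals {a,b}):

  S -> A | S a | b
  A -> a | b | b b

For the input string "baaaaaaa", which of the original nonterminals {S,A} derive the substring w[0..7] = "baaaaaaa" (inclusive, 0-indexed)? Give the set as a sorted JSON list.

Convert to CNF:
  S -> S T1 | T0 T0 | a | b
  A -> T0 T0 | a | b
  T0 -> b
  T1 -> a

Fill CYK table bottom-up (cells [i..j] with 0 ≤ i ≤ j ≤ 7 only):
  [0..0]={A,S,T0}  "b"  orig:{A,S}
  [1..1]={A,S,T1}  "a"  orig:{A,S}
  [2..2]={A,S,T1}  "a"  orig:{A,S}
  [3..3]={A,S,T1}  "a"  orig:{A,S}
  [4..4]={A,S,T1}  "a"  orig:{A,S}
  [5..5]={A,S,T1}  "a"  orig:{A,S}
  [6..6]={A,S,T1}  "a"  orig:{A,S}
  [7..7]={A,S,T1}  "a"  orig:{A,S}
  [0..1]={S}  "ba"
  [1..2]={S}  "aa"
  [2..3]={S}  "aa"
  [3..4]={S}  "aa"
  [4..5]={S}  "aa"
  [5..6]={S}  "aa"
  [6..7]={S}  "aa"
  [0..2]={S}  "baa"
  [1..3]={S}  "aaa"
  [2..4]={S}  "aaa"
  [3..5]={S}  "aaa"
  [4..6]={S}  "aaa"
  [5..7]={S}  "aaa"
  [0..3]={S}  "baaa"
  [1..4]={S}  "aaaa"
  [2..5]={S}  "aaaa"
  [3..6]={S}  "aaaa"
  [4..7]={S}  "aaaa"
  [0..4]={S}  "baaaa"
  [1..5]={S}  "aaaaa"
  [2..6]={S}  "aaaaa"
  [3..7]={S}  "aaaaa"
  [0..5]={S}  "baaaaa"
  [1..6]={S}  "aaaaaa"
  [2..7]={S}  "aaaaaa"
  [0..6]={S}  "baaaaaa"
  [1..7]={S}  "aaaaaaa"
  [0..7]={S}  "baaaaaaa"

Original NTs in T[0,7] deriving "baaaaaaa": ["S"]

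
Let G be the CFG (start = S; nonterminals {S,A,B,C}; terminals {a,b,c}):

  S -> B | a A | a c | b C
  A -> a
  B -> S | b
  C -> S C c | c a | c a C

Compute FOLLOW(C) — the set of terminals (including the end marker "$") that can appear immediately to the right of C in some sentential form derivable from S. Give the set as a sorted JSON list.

FIRST sets, iterate to fixpoint:
iter 1:
  A via A→a: +{a}
  B via B→b: +{b}
  C via C→c a: +{c}
  S via S→B: +{b}
  S via S→a A: +{a}
  S: {a,b}  A: {a}  B: {b}  C: {c}
iter 2:
  B via B→S: +{a}
  C via C→S C c: +{a,b}
  S: {a,b}  A: {a}  B: {a,b}  C: {a,b,c}
iter 3: (no change)
  S: {a,b}  A: {a}  B: {a,b}  C: {a,b,c}

FOLLOW iteration:
seed FOLLOW(S) with $
iter 1:
  C→S C c: FOLLOW(S) ⊇ FIRST(C) = {a,b,c}; new: +{a,b,c}
  C→S C c: FOLLOW(C) ⊇ FIRST(c) = {c}; new: +{c}
  S→B: FOLLOW(B) ⊇ FOLLOW(S) ⊇ {$,a,b,c}; new: +{$,a,b,c}
  S→a A: FOLLOW(A) ⊇ FOLLOW(S) ⊇ {$,a,b,c}; new: +{$,a,b,c}
  S→b C: FOLLOW(C) ⊇ FOLLOW(S) ⊇ {$,a,b,c}; new: +{$,a,b}
  S: {$,a,b,c}  A: {$,a,b,c}  B: {$,a,b,c}  C: {$,a,b,c}
iter 2: — fixpoint
  S: {$,a,b,c}  A: {$,a,b,c}  B: {$,a,b,c}  C: {$,a,b,c}

FOLLOW(C) = ["$", "a", "b", "c"]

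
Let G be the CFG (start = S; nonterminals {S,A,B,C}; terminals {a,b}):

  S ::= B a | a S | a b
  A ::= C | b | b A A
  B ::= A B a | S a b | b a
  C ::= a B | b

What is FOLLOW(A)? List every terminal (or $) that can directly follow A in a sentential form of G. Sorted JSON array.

Compute FIRST by fixpoint:
iter 1:
  A via A→b: +{b}
  B via B→A B a: +{b}
  C via C→a B: +{a}
  C via C→b: +{b}
  S via S→B a: +{b}
  S via S→a S: +{a}
  FIRST[S]={a,b}  FIRST[A]={b}  FIRST[B]={b}  FIRST[C]={a,b}
iter 2:
  A via A→C: +{a}
  B via B→A B a: +{a}
  FIRST[S]={a,b}  FIRST[A]={a,b}  FIRST[B]={a,b}  FIRST[C]={a,b}
iter 3: done
  FIRST[S]={a,b}  FIRST[A]={a,b}  FIRST[B]={a,b}  FIRST[C]={a,b}

FOLLOW iteration:
FOLLOW(S) := {$}
iter 1:
  A→b A A: FOLLOW(A) ⊇ FIRST(A) = {a,b}; new: +{a,b}
  B→A B a: FOLLOW(B) ⊇ FIRST(a) = {a}; new: +{a}
  B→S a b: FOLLOW(S) ⊇ FIRST(a) = {a}; new: +{a}
  FOLLOW[S]={$,a}  FOLLOW[A]={a,b}  FOLLOW[B]={a}  FOLLOW[C]={}
iter 2:
  A→C: FOLLOW(C) ⊇ FOLLOW(A) ⊇ {a,b}; new: +{a,b}
  C→a B: FOLLOW(B) ⊇ FOLLOW(C) ⊇ {a,b}; new: +{b}
  FOLLOW[S]={$,a}  FOLLOW[A]={a,b}  FOLLOW[B]={a,b}  FOLLOW[C]={a,b}
iter 3: done
  FOLLOW[S]={$,a}  FOLLOW[A]={a,b}  FOLLOW[B]={a,b}  FOLLOW[C]={a,b}

FOLLOW(A) = ["a", "b"]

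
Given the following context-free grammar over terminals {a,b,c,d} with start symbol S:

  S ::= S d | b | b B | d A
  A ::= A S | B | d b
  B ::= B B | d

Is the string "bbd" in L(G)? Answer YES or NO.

Convert to CNF:
  S -> S T0 | T0 A | T1 B | b
  A -> A S | B B | T0 T1 | d
  B -> B B | d
  T0 -> d
  T1 -> b

Fill CYK table bottom-up:
  cell(0,0) b: {S,T1}  orig:{S}
  cell(1,1) b: {S,T1}  orig:{S}
  cell(2,2) d: {A,B,T0}  orig:{A,B}
  cell(0,1) bb: ∅
  cell(1,2) bd: {S}
  cell(0,2) bbd: ∅

S ∉ T[0,2] ⇒ NO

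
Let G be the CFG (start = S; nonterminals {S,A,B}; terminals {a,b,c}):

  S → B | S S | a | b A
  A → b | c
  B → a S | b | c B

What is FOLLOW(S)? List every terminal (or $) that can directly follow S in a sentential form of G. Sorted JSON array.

FIRST sets, iterate to fixpoint:
round 1:
  A via A→b: +{b}
  A via A→c: +{c}
  B via B→a S: +{a}
  B via B→b: +{b}
  B via B→c B: +{c}
  S via S→B: +{a,b,c}
  FIRST(S)={a,b,c}  FIRST(A)={b,c}  FIRST(B)={a,b,c}
round 2: (stable)
  FIRST(S)={a,b,c}  FIRST(A)={b,c}  FIRST(B)={a,b,c}

FOLLOW sets:
seed FOLLOW(S) with $
iter 1:
  S→B: FOLLOW(B) ⊇ FOLLOW(S) ⊇ {$}; new: +{$}
  S→S S: FOLLOW(S) ⊇ FIRST(S) = {a,b,c}; new: +{a,b,c}
  S→b A: FOLLOW(A) ⊇ FOLLOW(S) ⊇ {$,a,b,c}; new: +{$,a,b,c}
  FOLLOW(S)={$,a,b,c}  FOLLOW(A)={$,a,b,c}  FOLLOW(B)={$}
iter 2:
  S→B: FOLLOW(B) ⊇ FOLLOW(S) ⊇ {$,a,b,c}; new: +{a,b,c}
  FOLLOW(S)={$,a,b,c}  FOLLOW(A)={$,a,b,c}  FOLLOW(B)={$,a,b,c}
iter 3: (no change)
  FOLLOW(S)={$,a,b,c}  FOLLOW(A)={$,a,b,c}  FOLLOW(B)={$,a,b,c}

FOLLOW(S) = ["$", "a", "b", "c"]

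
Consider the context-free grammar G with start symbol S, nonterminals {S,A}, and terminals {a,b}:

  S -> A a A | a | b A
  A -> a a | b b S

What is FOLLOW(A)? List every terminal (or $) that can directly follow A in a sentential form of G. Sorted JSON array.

Compute FIRST by fixpoint:
iter 1:
  A via A→a a: +{a}
  A via A→b b S: +{b}
  S via S→A a A: +{a,b}
  S: {a,b}  A: {a,b}
iter 2: — fixpoint
  S: {a,b}  A: {a,b}

FOLLOW iteration:
seed FOLLOW(S) with $
pass 1:
  S→A a A: FOLLOW(A) ⊇ FIRST(a) = {a}; new: +{a}
  S→A a A: FOLLOW(A) ⊇ FOLLOW(S) ⊇ {$}; new: +{$}
  FOLLOW(S)={$}  FOLLOW(A)={$,a}
pass 2:
  A→b b S: FOLLOW(S) ⊇ FOLLOW(A) ⊇ {$,a}; new: +{a}
  FOLLOW(S)={$,a}  FOLLOW(A)={$,a}
pass 3: — fixpoint
  FOLLOW(S)={$,a}  FOLLOW(A)={$,a}

FOLLOW(A) = ["$", "a"]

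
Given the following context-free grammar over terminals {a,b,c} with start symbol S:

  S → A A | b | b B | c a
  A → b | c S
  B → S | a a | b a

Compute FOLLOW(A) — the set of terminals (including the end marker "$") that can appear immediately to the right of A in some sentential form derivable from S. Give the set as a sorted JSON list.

FIRST iteration:
round 1:
  A via A→b: +{b}
  A via A→c S: +{c}
  B via B→a a: +{a}
  B via B→b a: +{b}
  S via S→A A: +{b,c}
  S: {b,c}  A: {b,c}  B: {a,b}
round 2:
  B via B→S: +{c}
  S: {b,c}  A: {b,c}  B: {a,b,c}
round 3: — fixpoint
  S: {b,c}  A: {b,c}  B: {a,b,c}

FOLLOW iteration:
initialize: $ ∈ FOLLOW(S)
pass 1:
  S→A A: FOLLOW(A) ⊇ FIRST(A) = {b,c}; new: +{b,c}
  S→A A: FOLLOW(A) ⊇ FOLLOW(S) ⊇ {$}; new: +{$}
  S→b B: FOLLOW(B) ⊇ FOLLOW(S) ⊇ {$}; new: +{$}
  FOLLOW(S)={$}  FOLLOW(A)={$,b,c}  FOLLOW(B)={$}
pass 2:
  A→c S: FOLLOW(S) ⊇ FOLLOW(A) ⊇ {$,b,c}; new: +{b,c}
  S→b B: FOLLOW(B) ⊇ FOLLOW(S) ⊇ {$,b,c}; new: +{b,c}
  FOLLOW(S)={$,b,c}  FOLLOW(A)={$,b,c}  FOLLOW(B)={$,b,c}
pass 3: (no change)
  FOLLOW(S)={$,b,c}  FOLLOW(A)={$,b,c}  FOLLOW(B)={$,b,c}

FOLLOW(A) = ["$", "b", "c"]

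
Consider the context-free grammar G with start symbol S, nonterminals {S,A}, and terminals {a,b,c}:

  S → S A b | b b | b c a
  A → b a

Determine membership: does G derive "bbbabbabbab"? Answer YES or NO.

Convert to CNF:
  S -> S X3 | T0 T0 | T0 X4
  A -> T0 T1
  T0 -> b
  T1 -> a
  T2 -> c
  X3 -> A T0
  X4 -> T2 T1

CYK fill:
  [0..0]={T0}  "b"  orig:{}
  [1..1]={T0}  "b"  orig:{}
  [2..2]={T0}  "b"  orig:{}
  [3..3]={T1}  "a"  orig:{}
  [4..4]={T0}  "b"  orig:{}
  [5..5]={T0}  "b"  orig:{}
  [6..6]={T1}  "a"  orig:{}
  [7..7]={T0}  "b"  orig:{}
  [8..8]={T0}  "b"  orig:{}
  [9..9]={T1}  "a"  orig:{}
  [10..10]={T0}  "b"  orig:{}
  [0..1]={S}  "bb"
  [1..2]={S}  "bb"
  [2..3]={A}  "ba"
  [3..4]=∅  "ab"
  [4..5]={S}  "bb"
  [5..6]={A}  "ba"
  [6..7]=∅  "ab"
  [7..8]={S}  "bb"
  [8..9]={A}  "ba"
  [9..10]=∅  "ab"
  [0..2]=∅  "bbb"
  [1..3]=∅  "bba"
  [2..4]={X3}  "bab"  orig:{}
  [3..5]=∅  "abb"
  [4..6]=∅  "bba"
  [5..7]={X3}  "bab"  orig:{}
  [6..8]=∅  "abb"
  [7..9]=∅  "bba"
  [8..10]={X3}  "bab"  orig:{}
  [0..3]=∅  "bbba"
  [1..4]=∅  "bbab"
  [2..5]=∅  "babb"
  [3..6]=∅  "abba"
  [4..7]=∅  "bbab"
  [5..8]=∅  "babb"
  [6..9]=∅  "abba"
  [7..10]=∅  "bbab"
  [0..4]={S}  "bbbab"
  [1..5]=∅  "bbabb"
  [2..6]=∅  "babba"
  [3..7]=∅  "abbab"
  [4..8]=∅  "bbabb"
  [5..9]=∅  "babba"
  [6..10]=∅  "abbab"
  [0..5]=∅  "bbbabb"
  [1..6]=∅  "bbabba"
  [2..7]=∅  "babbab"
  [3..8]=∅  "abbabb"
  [4..9]=∅  "bbabba"
  [5..10]=∅  "babbab"
  [0..6]=∅  "bbbabba"
  [1..7]=∅  "bbabbab"
  [2..8]=∅  "babbabb"
  [3..9]=∅  "abbabba"
  [4..10]=∅  "bbabbab"
  [0..7]={S}  "bbbabbab"
  [1..8]=∅  "bbabbabb"
  [2..9]=∅  "babbabba"
  [3..10]=∅  "abbabbab"
  [0..8]=∅  "bbbabbabb"
  [1..9]=∅  "bbabbabba"
  [2..10]=∅  "babbabbab"
  [0..9]=∅  "bbbabbabba"
  [1..10]=∅  "bbabbabbab"
  [0..10]={S}  "bbbabbabbab"

S ∈ T[0,10] ⇒ YES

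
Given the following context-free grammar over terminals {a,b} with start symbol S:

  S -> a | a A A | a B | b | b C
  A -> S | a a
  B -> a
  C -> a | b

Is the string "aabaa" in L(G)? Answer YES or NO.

Convert to CNF:
  S -> T0 B | T0 X3 | T1 C | a | b
  A -> T0 B | T0 T0 | T0 X2 | T1 C | a | b
  B -> a
  C -> a | b
  T0 -> a
  T1 -> b
  X2 -> A A
  X3 -> A A

Fill CYK table bottom-up:
  T[0,0] 'a' = {A,B,C,S,T0}  orig:{A,B,C,S}
  T[1,1] 'a' = {A,B,C,S,T0}  orig:{A,B,C,S}
  T[2,2] 'b' = {A,C,S,T1}  orig:{A,C,S}
  T[3,3] 'a' = {A,B,C,S,T0}  orig:{A,B,C,S}
  T[4,4] 'a' = {A,B,C,S,T0}  orig:{A,B,C,S}
  T[0,1] 'aa' = {A,S,X2,X3}  orig:{A,S}
  T[1,2] 'ab' = {X2,X3}  orig:{}
  T[2,3] 'ba' = {A,S,X2,X3}  orig:{A,S}
  T[3,4] 'aa' = {A,S,X2,X3}  orig:{A,S}
  T[0,2] 'aab' = {A,S,X2,X3}  orig:{A,S}
  T[1,3] 'aba' = {A,S,X2,X3}  orig:{A,S}
  T[2,4] 'baa' = {X2,X3}  orig:{}
  T[0,3] 'aaba' = {A,S,X2,X3}  orig:{A,S}
  T[1,4] 'abaa' = {A,S,X2,X3}  orig:{A,S}
  T[0,4] 'aabaa' = {A,S,X2,X3}  orig:{A,S}

S ∈ T[0,4] ⇒ YES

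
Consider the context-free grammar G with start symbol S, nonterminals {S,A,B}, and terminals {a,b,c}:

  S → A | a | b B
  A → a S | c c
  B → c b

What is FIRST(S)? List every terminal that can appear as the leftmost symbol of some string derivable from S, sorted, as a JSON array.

Compute FIRST by fixpoint:
[1]
  A via A→a S: +{a}
  A via A→c c: +{c}
  B via B→c b: +{c}
  S via S→A: +{a,c}
  S via S→b B: +{b}
  S: {a,b,c}  A: {a,c}  B: {c}
[2] (stable)
  S: {a,b,c}  A: {a,c}  B: {c}

FIRST(S) = ["a", "b", "c"]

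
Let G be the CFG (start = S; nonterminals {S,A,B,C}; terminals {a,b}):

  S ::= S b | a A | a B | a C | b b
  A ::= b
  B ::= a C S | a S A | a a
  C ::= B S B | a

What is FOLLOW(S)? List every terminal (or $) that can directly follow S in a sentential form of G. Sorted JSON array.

FIRST iteration:
iter 1:
  A via A→b: +{b}
  B via B→a C S: +{a}
  C via C→B S B: +{a}
  S via S→a A: +{a}
  S via S→b b: +{b}
  FIRST(S)={a,b}  FIRST(A)={b}  FIRST(B)={a}  FIRST(C)={a}
iter 2: done
  FIRST(S)={a,b}  FIRST(A)={b}  FIRST(B)={a}  FIRST(C)={a}

Compute FOLLOW by fixpoint:
seed FOLLOW(S) with $
round 1:
  B→a C S: FOLLOW(C) ⊇ FIRST(S) = {a,b}; new: +{a,b}
  B→a S A: FOLLOW(S) ⊇ FIRST(A) = {b}; new: +{b}
  C→B S B: FOLLOW(B) ⊇ FIRST(S) = {a,b}; new: +{a,b}
  C→B S B: FOLLOW(S) ⊇ FIRST(B) = {a}; new: +{a}
  S→a A: FOLLOW(A) ⊇ FOLLOW(S) ⊇ {$,a,b}; new: +{$,a,b}
  S→a B: FOLLOW(B) ⊇ FOLLOW(S) ⊇ {$,a,b}; new: +{$}
  S→a C: FOLLOW(C) ⊇ FOLLOW(S) ⊇ {$,a,b}; new: +{$}
  S: {$,a,b}  A: {$,a,b}  B: {$,a,b}  C: {$,a,b}
round 2: (stable)
  S: {$,a,b}  A: {$,a,b}  B: {$,a,b}  C: {$,a,b}

FOLLOW(S) = ["$", "a", "b"]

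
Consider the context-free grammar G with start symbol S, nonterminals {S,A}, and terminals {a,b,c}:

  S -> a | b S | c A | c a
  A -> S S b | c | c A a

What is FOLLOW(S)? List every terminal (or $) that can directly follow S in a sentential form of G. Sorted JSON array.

FIRST sets, iterate to fixpoint:
round 1:
  A via A→c: +{c}
  S via S→a: +{a}
  S via S→b S: +{b}
  S via S→c A: +{c}
  FIRST[S]={a,b,c}  FIRST[A]={c}
round 2:
  A via A→S S b: +{a,b}
  FIRST[S]={a,b,c}  FIRST[A]={a,b,c}
round 3: — fixpoint
  FIRST[S]={a,b,c}  FIRST[A]={a,b,c}

FOLLOW iteration:
FOLLOW(S) := {$}
[1]
  A→S S b: FOLLOW(S) ⊇ FIRST(S) = {a,b,c}; new: +{a,b,c}
  A→c A a: FOLLOW(A) ⊇ FIRST(a) = {a}; new: +{a}
  S→c A: FOLLOW(A) ⊇ FOLLOW(S) ⊇ {$,a,b,c}; new: +{$,b,c}
  FOLLOW[S]={$,a,b,c}  FOLLOW[A]={$,a,b,c}
[2] (no change)
  FOLLOW[S]={$,a,b,c}  FOLLOW[A]={$,a,b,c}

FOLLOW(S) = ["$", "a", "b", "c"]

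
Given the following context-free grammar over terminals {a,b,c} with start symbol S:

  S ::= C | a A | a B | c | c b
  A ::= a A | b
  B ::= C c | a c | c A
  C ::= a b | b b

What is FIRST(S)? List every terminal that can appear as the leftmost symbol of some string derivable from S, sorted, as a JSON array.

Compute FIRST by fixpoint:
[1]
  A via A→a A: +{a}
  A via A→b: +{b}
  B via B→a c: +{a}
  B via B→c A: +{c}
  C via C→a b: +{a}
  C via C→b b: +{b}
  S via S→C: +{a,b}
  S via S→c: +{c}
  FIRST[S]={a,b,c}  FIRST[A]={a,b}  FIRST[B]={a,c}  FIRST[C]={a,b}
[2]
  B via B→C c: +{b}
  FIRST[S]={a,b,c}  FIRST[A]={a,b}  FIRST[B]={a,b,c}  FIRST[C]={a,b}
[3] done
  FIRST[S]={a,b,c}  FIRST[A]={a,b}  FIRST[B]={a,b,c}  FIRST[C]={a,b}

FIRST(S) = ["a", "b", "c"]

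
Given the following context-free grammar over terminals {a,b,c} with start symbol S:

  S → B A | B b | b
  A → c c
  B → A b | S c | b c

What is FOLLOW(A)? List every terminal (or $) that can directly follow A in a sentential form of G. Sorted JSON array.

FIRST sets, iterate to fixpoint:
[1]
  A via A→c c: +{c}
  B via B→A b: +{c}
  B via B→b c: +{b}
  S via S→B A: +{b,c}
  FIRST(S)={b,c}  FIRST(A)={c}  FIRST(B)={b,c}
[2] — fixpoint
  FIRST(S)={b,c}  FIRST(A)={c}  FIRST(B)={b,c}

FOLLOW iteration:
initialize: $ ∈ FOLLOW(S)
[1]
  B→A b: FOLLOW(A) ⊇ FIRST(b) = {b}; new: +{b}
  B→S c: FOLLOW(S) ⊇ FIRST(c) = {c}; new: +{c}
  S→B A: FOLLOW(B) ⊇ FIRST(A) = {c}; new: +{c}
  S→B A: FOLLOW(A) ⊇ FOLLOW(S) ⊇ {$,c}; new: +{$,c}
  S→B b: FOLLOW(B) ⊇ FIRST(b) = {b}; new: +{b}
  FOLLOW[S]={$,c}  FOLLOW[A]={$,b,c}  FOLLOW[B]={b,c}
[2] done
  FOLLOW[S]={$,c}  FOLLOW[A]={$,b,c}  FOLLOW[B]={b,c}

FOLLOW(A) = ["$", "b", "c"]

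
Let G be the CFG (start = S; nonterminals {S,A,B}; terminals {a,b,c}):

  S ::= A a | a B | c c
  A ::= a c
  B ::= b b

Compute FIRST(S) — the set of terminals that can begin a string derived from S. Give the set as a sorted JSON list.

FIRST sets, iterate to fixpoint:
iter 1:
  A via A→a c: +{a}
  B via B→b b: +{b}
  S via S→A a: +{a}
  S via S→c c: +{c}
  FIRST(S)={a,c}  FIRST(A)={a}  FIRST(B)={b}
iter 2: (stable)
  FIRST(S)={a,c}  FIRST(A)={a}  FIRST(B)={b}

FIRST(S) = ["a", "c"]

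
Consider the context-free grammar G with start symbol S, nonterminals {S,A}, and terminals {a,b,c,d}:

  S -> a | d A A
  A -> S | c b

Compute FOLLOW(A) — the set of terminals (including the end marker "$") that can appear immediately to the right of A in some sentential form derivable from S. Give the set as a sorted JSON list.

Compute FIRST by fixpoint:
[1]
  A via A→c b: +{c}
  S via S→a: +{a}
  S via S→d A A: +{d}
  S: {a,d}  A: {c}
[2]
  A via A→S: +{a,d}
  S: {a,d}  A: {a,c,d}
[3] (stable)
  S: {a,d}  A: {a,c,d}

FOLLOW sets:
seed FOLLOW(S) with $
[1]
  S→d A A: FOLLOW(A) ⊇ FIRST(A) = {a,c,d}; new: +{a,c,d}
  S→d A A: FOLLOW(A) ⊇ FOLLOW(S) ⊇ {$}; new: +{$}
  FOLLOW[S]={$}  FOLLOW[A]={$,a,c,d}
[2]
  A→S: FOLLOW(S) ⊇ FOLLOW(A) ⊇ {$,a,c,d}; new: +{a,c,d}
  FOLLOW[S]={$,a,c,d}  FOLLOW[A]={$,a,c,d}
[3] (no change)
  FOLLOW[S]={$,a,c,d}  FOLLOW[A]={$,a,c,d}

FOLLOW(A) = ["$", "a", "c", "d"]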